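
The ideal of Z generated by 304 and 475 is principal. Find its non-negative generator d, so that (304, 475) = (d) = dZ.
(304, 475) = (19); d = 19

In the PID Z, (a, b) is generated by gcd(a, b). Compute gcd(475, 304) with the extended Euclidean algorithm, tracking rows (r, s, t) with s·475 + t·304 = r:
  row A: (475, 1, 0)   [1·475 + 0·304 = 475]
  row B: (304, 0, 1)   [0·475 + 1·304 = 304]
  475 = 1·304 + 171   → row C = row A − 1·row B = (171, 1, −1)   [check: 1·475 − 1·304 = 171]
  304 = 1·171 + 133   → row D = row B − 1·row C = (133, −1, 2)   [check: −1·475 + 2·304 = 133]
  171 = 1·133 + 38   → row E = row C − 1·row D = (38, 2, −3)   [check: 2·475 − 3·304 = 38]
  133 = 3·38 + 19   → row F = row D − 3·row E = (19, −7, 11)   [check: −7·475 + 11·304 = 19]
  38 = 2·19 + 0   → remainder 0, stop. gcd = 19 (last nonzero row F).
So gcd(304, 475) = 19, with Bézout identity −7·475 + 11·304 = 19. Containment (⊇): the Bézout identity exhibits 19 as an element of (304, 475), giving (19) ⊆ (304, 475). Containment (⊆): since 19 | 304 and 19 | 475 (304 = 19·16, 475 = 19·25), every Z-linear combination of 304 and 475 is divisible by 19, so (304, 475) ⊆ (19). Therefore (304, 475) = (19), d = 19.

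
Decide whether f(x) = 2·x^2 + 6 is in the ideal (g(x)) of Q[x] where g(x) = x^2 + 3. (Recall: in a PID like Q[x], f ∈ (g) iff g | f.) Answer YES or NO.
YES

In Q[x] the ideal (g) consists of all multiples of g, so f ∈ (g) iff g | f, i.e. iff the remainder of f on division by g is 0. Divide f by g (g is monic, so eliminate the leading term of the running remainder at each step):
  leading term 2·x^2: subtract (2)·g(x) = 2·x^2 + 6, leaving 0
The remainder is 0, so f(x) = g(x) · h(x) with h(x) = 2. Hence g | f, i.e. f ∈ (g).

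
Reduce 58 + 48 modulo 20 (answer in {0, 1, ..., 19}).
Reduce the summands first: 58 ≡ 18, 48 ≡ 8 (mod 20), so 58 + 48 ≡ 18 + 8 (mod 20). 18 + 8 = 26; 26 = 1·20 + 6, so (58 + 48) mod 20 = 6.

Final answer: 6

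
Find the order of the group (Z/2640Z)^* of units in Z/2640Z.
(Z/2640Z)^* consists of the classes a with gcd(a, 2640) = 1, so its order is φ(2640). φ is multiplicative, with φ(p^e) = p^e − p^(e−1). Factorise 2640 = 2^4 · 3 · 5 · 11. Then
  φ(2640) = (2^4 − 2^3) · (3 − 1) · (5 − 1) · (11 − 1) = 8 · 2 · 4 · 10 = 640.
Thus |(Z/2640Z)^*| = 640.

Final answer: |(Z/2640Z)^*| = 640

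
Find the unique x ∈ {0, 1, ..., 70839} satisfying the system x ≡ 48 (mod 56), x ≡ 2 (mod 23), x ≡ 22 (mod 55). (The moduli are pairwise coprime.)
x ≡ 23232 (mod 70840); the representative in [0, 70840) is 23232

The moduli 56, 23, 55 are pairwise coprime, so by the CRT there is a unique solution mod 56·23·55 = 70840.
Solve by successive substitution. Start with x ≡ 48 (mod 56).
  Combine with x ≡ 2 (mod 23): write x = 48 + 56·t and require 48 + 56·t ≡ 2 (mod 23), i.e. 56·t ≡ 2 − 48 ≡ 0 (mod 23). Since 56^(−1) ≡ 7 (mod 23) (56 ≡ 10 (mod 23)), t ≡ 7·0 ≡ 0 (mod 23). So x ≡ 48 + 56·0 = 48 (mod 1288).
  Combine with x ≡ 22 (mod 55): write x = 48 + 1288·t and require 48 + 1288·t ≡ 22 (mod 55), i.e. 1288·t ≡ 22 − 48 ≡ 29 (mod 55). Since 1288^(−1) ≡ 12 (mod 55) (1288 ≡ 23 (mod 55)), t ≡ 12·29 ≡ 18 (mod 55). So x ≡ 48 + 1288·18 = 23232 (mod 70840).
Unique solution in [0, 70840): x = 23232.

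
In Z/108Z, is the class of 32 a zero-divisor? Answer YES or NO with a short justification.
gcd(32, 108) = 4 > 1, so 32 is not a unit in Z/108Z. In Z/nZ every nonzero non-unit is a zero-divisor: explicitly, take b = 108/gcd = 27 ≠ 0 (mod 108); then 32·27 = 864 = 8·108, i.e. 32·27 ≡ 0 (mod 108). So 32 is a zero-divisor.

Final answer: YES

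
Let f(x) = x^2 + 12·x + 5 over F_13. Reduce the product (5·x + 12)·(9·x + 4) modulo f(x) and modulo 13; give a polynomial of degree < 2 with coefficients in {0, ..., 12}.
a · b ≡ 4·x + 5 (mod f(x))

Multiply as integer polynomials: a · b = 45·x^2 + 128·x + 48. Reducing coefficients mod 13: a · b ≡ 6·x^2 + 11·x + 9. Now divide by f(x) = x^2 + 12·x + 5 in F_13[x], eliminating the leading term at each step:
  leading term 6·x^2: subtract (6)·f(x) = 6·x^2 + 7·x + 4, leaving 4·x + 5 (coefficients mod 13)
The degree is now < 2, so this is the remainder. Hence a · b ≡ 4·x + 5 in F_13[x]/(f).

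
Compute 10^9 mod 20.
Use repeated squaring. Binary(9) = 1001. Walk through the bits of the exponent 9 left-to-right: at each bit after the leading one, square the running value, then multiply by 10 if the bit is 1 (always reducing mod 20):
  bit 1 = 1 (leading): start with 10.
  bit 2 = 0: square 10^2 = 100 ≡ 0 (mod 20).
  bit 3 = 0: square 0^2 = 0 (mod 20).
  bit 4 = 1: square 0^2 = 0; bit is 1, so multiply 0·10 = 0 (mod 20).
Final value: 10^9 ≡ 0 (mod 20).

Final answer: 0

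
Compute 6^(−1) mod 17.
6^(−1) ≡ 3 (mod 17)

Apply the extended Euclidean algorithm to (17, 6), tracking rows (r, s, t) with s·17 + t·6 = r. Each division r_prev = q·r_cur + r_new produces the new row as (previous row) − q·(current row):
  row A: (17, 1, 0)   [1·17 + 0·6 = 17]
  row B: (6, 0, 1)   [0·17 + 1·6 = 6]
  17 = 2·6 + 5   → row C = row A − 2·row B = (5, 1, −2)   [check: 1·17 − 2·6 = 5]
  6 = 1·5 + 1   → row D = row B − 1·row C = (1, −1, 3)   [check: −1·17 + 3·6 = 1]
  5 = 5·1 + 0   → remainder 0, stop. gcd = 1 (last nonzero row D).
The gcd is 1, so 6 is invertible mod 17. The last nonzero row gives −1·17 + 3·6 = 1, so t = 3. So 6^(−1) ≡ 3 (mod 17). Verify: 6 · 3 = 18 ≡ 1 (mod 17). ✓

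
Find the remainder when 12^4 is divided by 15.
6

Use repeated squaring. Binary(4) = 100. Walk through the bits of the exponent 4 left-to-right: at each bit after the leading one, square the running value, then multiply by 12 if the bit is 1 (always reducing mod 15):
  bit 1 = 1 (leading): start with 12.
  bit 2 = 0: square 12^2 = 144 ≡ 9 (mod 15).
  bit 3 = 0: square 9^2 = 81 ≡ 6 (mod 15).
Final value: 12^4 ≡ 6 (mod 15).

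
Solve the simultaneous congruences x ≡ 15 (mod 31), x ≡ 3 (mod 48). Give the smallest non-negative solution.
x ≡ 387 (mod 1488); the representative in [0, 1488) is 387

The moduli 31, 48 are pairwise coprime, so by the CRT there is a unique solution mod 31·48 = 1488.
Solve by successive substitution. Start with x ≡ 15 (mod 31).
  Combine with x ≡ 3 (mod 48): write x = 15 + 31·t and require 15 + 31·t ≡ 3 (mod 48), i.e. 31·t ≡ 3 − 15 ≡ 36 (mod 48). Since 31^(−1) ≡ 31 (mod 48), t ≡ 31·36 ≡ 12 (mod 48). So x ≡ 15 + 31·12 = 387 (mod 1488).
Unique solution in [0, 1488): x = 387.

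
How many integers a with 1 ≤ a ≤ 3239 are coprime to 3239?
3120

The number of a ∈ {1, ..., 3239} with gcd(a, 3239) = 1 is by definition Euler's totient φ(3239). φ is multiplicative, with φ(p^e) = p^e − p^(e−1). Factorise 3239 = 41 · 79. Then
  φ(3239) = (41 − 1) · (79 − 1) = 40 · 78 = 3120.
So there are 3120 such integers.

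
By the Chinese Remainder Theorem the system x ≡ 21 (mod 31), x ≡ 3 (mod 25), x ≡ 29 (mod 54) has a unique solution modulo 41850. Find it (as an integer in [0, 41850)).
The moduli 31, 25, 54 are pairwise coprime, so by the CRT there is a unique solution mod 31·25·54 = 41850.
Solve by successive substitution. Start with x ≡ 21 (mod 31).
  Combine with x ≡ 3 (mod 25): write x = 21 + 31·t and require 21 + 31·t ≡ 3 (mod 25), i.e. 31·t ≡ 3 − 21 ≡ 7 (mod 25). Since 31^(−1) ≡ 21 (mod 25) (31 ≡ 6 (mod 25)), t ≡ 21·7 ≡ 22 (mod 25). So x ≡ 21 + 31·22 = 703 (mod 775).
  Combine with x ≡ 29 (mod 54): write x = 703 + 775·t and require 703 + 775·t ≡ 29 (mod 54), i.e. 775·t ≡ 29 − 703 ≡ 28 (mod 54). Since 775^(−1) ≡ 37 (mod 54) (775 ≡ 19 (mod 54)), t ≡ 37·28 ≡ 10 (mod 54). So x ≡ 703 + 775·10 = 8453 (mod 41850).
Unique solution in [0, 41850): x = 8453.

Final answer: x ≡ 8453 (mod 41850); the representative in [0, 41850) is 8453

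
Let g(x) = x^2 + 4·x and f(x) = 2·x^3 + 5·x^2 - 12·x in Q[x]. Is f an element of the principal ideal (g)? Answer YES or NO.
In Q[x] the ideal (g) consists of all multiples of g, so f ∈ (g) iff g | f, i.e. iff the remainder of f on division by g is 0. Divide f by g (g is monic, so eliminate the leading term of the running remainder at each step):
  leading term 2·x^3: subtract (2·x)·g(x) = 2·x^3 + 8·x^2, leaving -3·x^2 - 12·x
  leading term -3·x^2: subtract (-3)·g(x) = -3·x^2 - 12·x, leaving 0
The remainder is 0, so f(x) = g(x) · h(x) with h(x) = 2·x - 3. Hence g | f, i.e. f ∈ (g).

Final answer: YES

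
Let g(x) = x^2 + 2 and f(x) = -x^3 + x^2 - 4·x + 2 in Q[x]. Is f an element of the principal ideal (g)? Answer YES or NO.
NO

In Q[x] the ideal (g) consists of all multiples of g, so f ∈ (g) iff g | f, i.e. iff the remainder of f on division by g is 0. Divide f by g (g is monic, so eliminate the leading term of the running remainder at each step):
  leading term -x^3: subtract (-x)·g(x) = -x^3 - 2·x, leaving x^2 - 2·x + 2
  leading term x^2: subtract (1)·g(x) = x^2 + 2, leaving -2·x
The remainder r(x) = -2·x ≠ 0 (and deg r < deg g), so g ∤ f, i.e. f ∉ (g).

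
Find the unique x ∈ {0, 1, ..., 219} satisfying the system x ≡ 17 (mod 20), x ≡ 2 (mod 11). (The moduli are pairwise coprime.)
The moduli 20, 11 are pairwise coprime, so by the CRT there is a unique solution mod 20·11 = 220.
Solve by successive substitution. Start with x ≡ 17 (mod 20).
  Combine with x ≡ 2 (mod 11): write x = 17 + 20·t and require 17 + 20·t ≡ 2 (mod 11), i.e. 20·t ≡ 2 − 17 ≡ 7 (mod 11). Since 20^(−1) ≡ 5 (mod 11) (20 ≡ 9 (mod 11)), t ≡ 5·7 ≡ 2 (mod 11). So x ≡ 17 + 20·2 = 57 (mod 220).
Unique solution in [0, 220): x = 57.

Final answer: x ≡ 57 (mod 220); the representative in [0, 220) is 57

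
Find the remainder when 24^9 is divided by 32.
Use repeated squaring. Binary(9) = 1001. Walk through the bits of the exponent 9 left-to-right: at each bit after the leading one, square the running value, then multiply by 24 if the bit is 1 (always reducing mod 32):
  bit 1 = 1 (leading): start with 24.
  bit 2 = 0: square 24^2 = 576 ≡ 0 (mod 32).
  bit 3 = 0: square 0^2 = 0 (mod 32).
  bit 4 = 1: square 0^2 = 0; bit is 1, so multiply 0·24 = 0 (mod 32).
Final value: 24^9 ≡ 0 (mod 32).

Final answer: 0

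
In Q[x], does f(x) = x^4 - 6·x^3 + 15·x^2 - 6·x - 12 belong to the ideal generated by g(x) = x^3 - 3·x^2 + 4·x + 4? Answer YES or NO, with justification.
In Q[x] the ideal (g) consists of all multiples of g, so f ∈ (g) iff g | f, i.e. iff the remainder of f on division by g is 0. Divide f by g (g is monic, so eliminate the leading term of the running remainder at each step):
  leading term x^4: subtract (x)·g(x) = x^4 - 3·x^3 + 4·x^2 + 4·x, leaving -3·x^3 + 11·x^2 - 10·x - 12
  leading term -3·x^3: subtract (-3)·g(x) = -3·x^3 + 9·x^2 - 12·x - 12, leaving 2·x^2 + 2·x
The remainder r(x) = 2·x^2 + 2·x ≠ 0 (and deg r < deg g), so g ∤ f, i.e. f ∉ (g).

Final answer: NO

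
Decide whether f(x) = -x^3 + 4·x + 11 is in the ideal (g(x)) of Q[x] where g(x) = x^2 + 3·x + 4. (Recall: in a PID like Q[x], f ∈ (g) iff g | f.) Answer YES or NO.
NO

In Q[x] the ideal (g) consists of all multiples of g, so f ∈ (g) iff g | f, i.e. iff the remainder of f on division by g is 0. Divide f by g (g is monic, so eliminate the leading term of the running remainder at each step):
  leading term -x^3: subtract (-x)·g(x) = -x^3 - 3·x^2 - 4·x, leaving 3·x^2 + 8·x + 11
  leading term 3·x^2: subtract (3)·g(x) = 3·x^2 + 9·x + 12, leaving -x - 1
The remainder r(x) = -x - 1 ≠ 0 (and deg r < deg g), so g ∤ f, i.e. f ∉ (g).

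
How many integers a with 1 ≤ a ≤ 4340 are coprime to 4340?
The number of a ∈ {1, ..., 4340} with gcd(a, 4340) = 1 is by definition Euler's totient φ(4340). φ is multiplicative, with φ(p^e) = p^e − p^(e−1). Factorise 4340 = 2^2 · 5 · 7 · 31. Then
  φ(4340) = (2^2 − 2^1) · (5 − 1) · (7 − 1) · (31 − 1) = 2 · 4 · 6 · 30 = 1440.
So there are 1440 such integers.

Final answer: 1440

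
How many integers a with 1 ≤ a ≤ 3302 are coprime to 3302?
1512

The number of a ∈ {1, ..., 3302} with gcd(a, 3302) = 1 is by definition Euler's totient φ(3302). φ is multiplicative, with φ(p^e) = p^e − p^(e−1). Factorise 3302 = 2 · 13 · 127. Then
  φ(3302) = (2 − 1) · (13 − 1) · (127 − 1) = 1 · 12 · 126 = 1512.
So there are 1512 such integers.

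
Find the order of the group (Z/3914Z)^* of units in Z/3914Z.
(Z/3914Z)^* consists of the classes a with gcd(a, 3914) = 1, so its order is φ(3914). φ is multiplicative, with φ(p^e) = p^e − p^(e−1). Factorise 3914 = 2 · 19 · 103. Then
  φ(3914) = (2 − 1) · (19 − 1) · (103 − 1) = 1 · 18 · 102 = 1836.
Thus |(Z/3914Z)^*| = 1836.

Final answer: |(Z/3914Z)^*| = 1836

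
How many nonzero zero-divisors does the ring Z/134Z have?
In Z/134Z each nonzero element is either a unit (gcd with 134 is 1) or a zero-divisor (gcd > 1). The number of units is φ(134): factorise 134 = 2 · 67, so φ(134) = (2 − 1) · (67 − 1) = 1 · 66 = 66. The nonzero elements number 134 − 1 = 133. Hence the nonzero zero-divisors number 133 − 66 = 67.

Final answer: Z/134Z has 67 nonzero zero-divisors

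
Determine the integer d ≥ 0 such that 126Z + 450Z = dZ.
In the PID Z, (a, b) is generated by gcd(a, b). Compute gcd(450, 126) with the extended Euclidean algorithm, tracking rows (r, s, t) with s·450 + t·126 = r:
  row A: (450, 1, 0)   [1·450 + 0·126 = 450]
  row B: (126, 0, 1)   [0·450 + 1·126 = 126]
  450 = 3·126 + 72   → row C = row A − 3·row B = (72, 1, −3)   [check: 1·450 − 3·126 = 72]
  126 = 1·72 + 54   → row D = row B − 1·row C = (54, −1, 4)   [check: −1·450 + 4·126 = 54]
  72 = 1·54 + 18   → row E = row C − 1·row D = (18, 2, −7)   [check: 2·450 − 7·126 = 18]
  54 = 3·18 + 0   → remainder 0, stop. gcd = 18 (last nonzero row E).
So gcd(126, 450) = 18, with Bézout identity 2·450 − 7·126 = 18. Containment (⊇): the Bézout identity exhibits 18 as an element of (126, 450), giving (18) ⊆ (126, 450). Containment (⊆): since 18 | 126 and 18 | 450 (126 = 18·7, 450 = 18·25), every Z-linear combination of 126 and 450 is divisible by 18, so (126, 450) ⊆ (18). Therefore (126, 450) = (18), d = 18.

Final answer: (126, 450) = (18); d = 18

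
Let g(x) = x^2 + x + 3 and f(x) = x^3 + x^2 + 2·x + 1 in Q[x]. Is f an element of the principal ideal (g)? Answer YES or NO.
NO

In Q[x] the ideal (g) consists of all multiples of g, so f ∈ (g) iff g | f, i.e. iff the remainder of f on division by g is 0. Divide f by g (g is monic, so eliminate the leading term of the running remainder at each step):
  leading term x^3: subtract (x)·g(x) = x^3 + x^2 + 3·x, leaving 1 - x
The remainder r(x) = 1 - x ≠ 0 (and deg r < deg g), so g ∤ f, i.e. f ∉ (g).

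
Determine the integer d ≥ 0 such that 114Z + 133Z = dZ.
In the PID Z, (a, b) is generated by gcd(a, b). Compute gcd(133, 114) with the extended Euclidean algorithm, tracking rows (r, s, t) with s·133 + t·114 = r:
  row A: (133, 1, 0)   [1·133 + 0·114 = 133]
  row B: (114, 0, 1)   [0·133 + 1·114 = 114]
  133 = 1·114 + 19   → row C = row A − 1·row B = (19, 1, −1)   [check: 1·133 − 1·114 = 19]
  114 = 6·19 + 0   → remainder 0, stop. gcd = 19 (last nonzero row C).
So gcd(114, 133) = 19, with Bézout identity 1·133 − 1·114 = 19. Containment (⊇): the Bézout identity exhibits 19 as an element of (114, 133), giving (19) ⊆ (114, 133). Containment (⊆): since 19 | 114 and 19 | 133 (114 = 19·6, 133 = 19·7), every Z-linear combination of 114 and 133 is divisible by 19, so (114, 133) ⊆ (19). Therefore (114, 133) = (19), d = 19.

Final answer: (114, 133) = (19); d = 19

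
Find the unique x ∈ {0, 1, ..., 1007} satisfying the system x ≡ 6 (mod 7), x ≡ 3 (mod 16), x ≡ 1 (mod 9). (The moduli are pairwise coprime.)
The moduli 7, 16, 9 are pairwise coprime, so by the CRT there is a unique solution mod 7·16·9 = 1008.
Solve by successive substitution. Start with x ≡ 6 (mod 7).
  Combine with x ≡ 3 (mod 16): write x = 6 + 7·t and require 6 + 7·t ≡ 3 (mod 16), i.e. 7·t ≡ 3 − 6 ≡ 13 (mod 16). Since 7^(−1) ≡ 7 (mod 16), t ≡ 7·13 ≡ 11 (mod 16). So x ≡ 6 + 7·11 = 83 (mod 112).
  Combine with x ≡ 1 (mod 9): write x = 83 + 112·t and require 83 + 112·t ≡ 1 (mod 9), i.e. 112·t ≡ 1 − 83 ≡ 8 (mod 9). Since 112^(−1) ≡ 7 (mod 9) (112 ≡ 4 (mod 9)), t ≡ 7·8 ≡ 2 (mod 9). So x ≡ 83 + 112·2 = 307 (mod 1008).
Unique solution in [0, 1008): x = 307.

Final answer: x ≡ 307 (mod 1008); the representative in [0, 1008) is 307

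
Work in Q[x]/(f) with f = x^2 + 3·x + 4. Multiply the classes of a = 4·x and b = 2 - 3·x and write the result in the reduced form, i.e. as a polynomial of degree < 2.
First multiply in Q[x] without reducing: a · b = -12·x^2 + 8·x. Now divide by f(x) = x^2 + 3·x + 4, eliminating the leading term at each step:
  leading term -12·x^2: subtract (-12)·f(x) = -12·x^2 - 36·x - 48, leaving 44·x + 48
The degree is now < 2, so this is the remainder. Hence a · b ≡ 44·x + 48 in Q[x]/(f).

Final answer: a · b ≡ 44·x + 48 (mod f(x))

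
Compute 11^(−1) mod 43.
11^(−1) ≡ 4 (mod 43)

Apply the extended Euclidean algorithm to (43, 11), tracking rows (r, s, t) with s·43 + t·11 = r. Each division r_prev = q·r_cur + r_new produces the new row as (previous row) − q·(current row):
  row A: (43, 1, 0)   [1·43 + 0·11 = 43]
  row B: (11, 0, 1)   [0·43 + 1·11 = 11]
  43 = 3·11 + 10   → row C = row A − 3·row B = (10, 1, −3)   [check: 1·43 − 3·11 = 10]
  11 = 1·10 + 1   → row D = row B − 1·row C = (1, −1, 4)   [check: −1·43 + 4·11 = 1]
  10 = 10·1 + 0   → remainder 0, stop. gcd = 1 (last nonzero row D).
The gcd is 1, so 11 is invertible mod 43. The last nonzero row gives −1·43 + 4·11 = 1, so t = 4. So 11^(−1) ≡ 4 (mod 43). Verify: 11 · 4 = 44 ≡ 1 (mod 43). ✓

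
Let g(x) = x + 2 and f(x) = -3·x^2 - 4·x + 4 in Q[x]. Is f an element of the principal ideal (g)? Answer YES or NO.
YES

In Q[x] the ideal (g) consists of all multiples of g, so f ∈ (g) iff g | f, i.e. iff the remainder of f on division by g is 0. Divide f by g (g is monic, so eliminate the leading term of the running remainder at each step):
  leading term -3·x^2: subtract (-3·x)·g(x) = -3·x^2 - 6·x, leaving 2·x + 4
  leading term 2·x: subtract (2)·g(x) = 2·x + 4, leaving 0
The remainder is 0, so f(x) = g(x) · h(x) with h(x) = 2 - 3·x. Hence g | f, i.e. f ∈ (g).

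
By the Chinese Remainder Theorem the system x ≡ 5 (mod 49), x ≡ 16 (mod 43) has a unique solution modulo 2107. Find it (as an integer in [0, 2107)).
x ≡ 446 (mod 2107); the representative in [0, 2107) is 446

The moduli 49, 43 are pairwise coprime, so by the CRT there is a unique solution mod 49·43 = 2107.
Solve by successive substitution. Start with x ≡ 5 (mod 49).
  Combine with x ≡ 16 (mod 43): write x = 5 + 49·t and require 5 + 49·t ≡ 16 (mod 43), i.e. 49·t ≡ 16 − 5 ≡ 11 (mod 43). Since 49^(−1) ≡ 36 (mod 43) (49 ≡ 6 (mod 43)), t ≡ 36·11 ≡ 9 (mod 43). So x ≡ 5 + 49·9 = 446 (mod 2107).
Unique solution in [0, 2107): x = 446.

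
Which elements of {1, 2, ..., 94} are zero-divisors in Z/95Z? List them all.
An element a ∈ Z/95Z (with a ≠ 0) is a zero-divisor iff gcd(a, 95) > 1 (because a is a unit precisely when gcd(a, n) = 1, and in Z/nZ every nonzero, non-unit element is a zero-divisor). Scan a = 1, ..., 94 and keep those with gcd(a, 95) > 1:
  gcd(5, 95) = 5, gcd(10, 95) = 5, gcd(15, 95) = 5, gcd(19, 95) = 19, gcd(20, 95) = 5, gcd(25, 95) = 5, gcd(30, 95) = 5, gcd(35, 95) = 5, gcd(38, 95) = 19, gcd(40, 95) = 5, gcd(45, 95) = 5, gcd(50, 95) = 5, gcd(55, 95) = 5, gcd(57, 95) = 19, gcd(60, 95) = 5, gcd(65, 95) = 5, gcd(70, 95) = 5, gcd(75, 95) = 5, gcd(76, 95) = 19, gcd(80, 95) = 5, gcd(85, 95) = 5, gcd(90, 95) = 5.
All other a ∈ {1, ..., 94} have gcd(a, 95) = 1 and are units. So the nonzero zero-divisors are exactly the 22 values of a appearing in this scan.

Final answer: nonzero zero-divisors of Z/95Z = {5, 10, 15, 19, 20, 25, 30, 35, 38, 40, 45, 50, 55, 57, 60, 65, 70, 75, 76, 80, 85, 90}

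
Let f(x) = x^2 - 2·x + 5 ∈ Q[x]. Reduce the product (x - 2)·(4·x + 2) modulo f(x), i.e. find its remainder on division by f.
a · b ≡ 2·x - 24 (mod f(x))

First multiply in Q[x] without reducing: a · b = 4·x^2 - 6·x - 4. Now divide by f(x) = x^2 - 2·x + 5, eliminating the leading term at each step:
  leading term 4·x^2: subtract (4)·f(x) = 4·x^2 - 8·x + 20, leaving 2·x - 24
The degree is now < 2, so this is the remainder. Hence a · b ≡ 2·x - 24 in Q[x]/(f).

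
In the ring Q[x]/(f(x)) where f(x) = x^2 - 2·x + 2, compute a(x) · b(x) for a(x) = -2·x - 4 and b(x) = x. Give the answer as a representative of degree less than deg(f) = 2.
a · b ≡ 4 - 8·x (mod f(x))

First multiply in Q[x] without reducing: a · b = -2·x^2 - 4·x. Now divide by f(x) = x^2 - 2·x + 2, eliminating the leading term at each step:
  leading term -2·x^2: subtract (-2)·f(x) = -2·x^2 + 4·x - 4, leaving 4 - 8·x
The degree is now < 2, so this is the remainder. Hence a · b ≡ 4 - 8·x in Q[x]/(f).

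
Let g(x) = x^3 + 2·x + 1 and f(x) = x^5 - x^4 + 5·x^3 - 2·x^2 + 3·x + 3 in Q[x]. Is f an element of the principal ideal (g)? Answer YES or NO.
In Q[x] the ideal (g) consists of all multiples of g, so f ∈ (g) iff g | f, i.e. iff the remainder of f on division by g is 0. Divide f by g (g is monic, so eliminate the leading term of the running remainder at each step):
  leading term x^5: subtract (x^2)·g(x) = x^5 + 2·x^3 + x^2, leaving -x^4 + 3·x^3 - 3·x^2 + 3·x + 3
  leading term -x^4: subtract (-x)·g(x) = -x^4 - 2·x^2 - x, leaving 3·x^3 - x^2 + 4·x + 3
  leading term 3·x^3: subtract (3)·g(x) = 3·x^3 + 6·x + 3, leaving -x^2 - 2·x
The remainder r(x) = -x^2 - 2·x ≠ 0 (and deg r < deg g), so g ∤ f, i.e. f ∉ (g).

Final answer: NO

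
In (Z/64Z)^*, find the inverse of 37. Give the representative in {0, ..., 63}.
37^(−1) ≡ 45 (mod 64)

Apply the extended Euclidean algorithm to (64, 37), tracking rows (r, s, t) with s·64 + t·37 = r. Each division r_prev = q·r_cur + r_new produces the new row as (previous row) − q·(current row):
  row A: (64, 1, 0)   [1·64 + 0·37 = 64]
  row B: (37, 0, 1)   [0·64 + 1·37 = 37]
  64 = 1·37 + 27   → row C = row A − 1·row B = (27, 1, −1)   [check: 1·64 − 1·37 = 27]
  37 = 1·27 + 10   → row D = row B − 1·row C = (10, −1, 2)   [check: −1·64 + 2·37 = 10]
  27 = 2·10 + 7   → row E = row C − 2·row D = (7, 3, −5)   [check: 3·64 − 5·37 = 7]
  10 = 1·7 + 3   → row F = row D − 1·row E = (3, −4, 7)   [check: −4·64 + 7·37 = 3]
  7 = 2·3 + 1   → row G = row E − 2·row F = (1, 11, −19)   [check: 11·64 − 19·37 = 1]
  3 = 3·1 + 0   → remainder 0, stop. gcd = 1 (last nonzero row G).
The gcd is 1, so 37 is invertible mod 64. The last nonzero row gives 11·64 − 19·37 = 1, so t = −19. So 37^(−1) ≡ −19 ≡ 45 (mod 64). Verify: 37 · 45 = 1665 ≡ 1 (mod 64). ✓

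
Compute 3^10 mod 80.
9

Use repeated squaring. Binary(10) = 1010. Walk through the bits of the exponent 10 left-to-right: at each bit after the leading one, square the running value, then multiply by 3 if the bit is 1 (always reducing mod 80):
  bit 1 = 1 (leading): start with 3.
  bit 2 = 0: square 3^2 = 9 (mod 80).
  bit 3 = 1: square 9^2 = 81 ≡ 1; bit is 1, so multiply 1·3 = 3 (mod 80).
  bit 4 = 0: square 3^2 = 9 (mod 80).
Final value: 3^10 ≡ 9 (mod 80).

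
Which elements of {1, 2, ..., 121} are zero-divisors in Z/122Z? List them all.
nonzero zero-divisors of Z/122Z = {2, 4, 6, 8, 10, 12, 14, 16, 18, 20, 22, 24, 26, 28, 30, 32, 34, 36, 38, 40, 42, 44, 46, 48, 50, 52, 54, 56, 58, 60, 61, 62, 64, 66, 68, 70, 72, 74, 76, 78, 80, 82, 84, 86, 88, 90, 92, 94, 96, 98, 100, 102, 104, 106, 108, 110, 112, 114, 116, 118, 120}

An element a ∈ Z/122Z (with a ≠ 0) is a zero-divisor iff gcd(a, 122) > 1 (because a is a unit precisely when gcd(a, n) = 1, and in Z/nZ every nonzero, non-unit element is a zero-divisor). Scan a = 1, ..., 121 and keep those with gcd(a, 122) > 1:
  gcd(2, 122) = 2, gcd(4, 122) = 2, gcd(6, 122) = 2, gcd(8, 122) = 2, gcd(10, 122) = 2, gcd(12, 122) = 2, gcd(14, 122) = 2, gcd(16, 122) = 2, gcd(18, 122) = 2, gcd(20, 122) = 2, gcd(22, 122) = 2, gcd(24, 122) = 2, gcd(26, 122) = 2, gcd(28, 122) = 2, gcd(30, 122) = 2, gcd(32, 122) = 2, gcd(34, 122) = 2, gcd(36, 122) = 2, gcd(38, 122) = 2, gcd(40, 122) = 2, gcd(42, 122) = 2, gcd(44, 122) = 2, gcd(46, 122) = 2, gcd(48, 122) = 2, gcd(50, 122) = 2, gcd(52, 122) = 2, gcd(54, 122) = 2, gcd(56, 122) = 2, gcd(58, 122) = 2, gcd(60, 122) = 2, gcd(61, 122) = 61, gcd(62, 122) = 2, gcd(64, 122) = 2, gcd(66, 122) = 2, gcd(68, 122) = 2, gcd(70, 122) = 2, gcd(72, 122) = 2, gcd(74, 122) = 2, gcd(76, 122) = 2, gcd(78, 122) = 2, gcd(80, 122) = 2, gcd(82, 122) = 2, gcd(84, 122) = 2, gcd(86, 122) = 2, gcd(88, 122) = 2, gcd(90, 122) = 2, gcd(92, 122) = 2, gcd(94, 122) = 2, gcd(96, 122) = 2, gcd(98, 122) = 2, gcd(100, 122) = 2, gcd(102, 122) = 2, gcd(104, 122) = 2, gcd(106, 122) = 2, gcd(108, 122) = 2, gcd(110, 122) = 2, gcd(112, 122) = 2, gcd(114, 122) = 2, gcd(116, 122) = 2, gcd(118, 122) = 2, gcd(120, 122) = 2.
All other a ∈ {1, ..., 121} have gcd(a, 122) = 1 and are units. So the nonzero zero-divisors are exactly the 61 values of a appearing in this scan.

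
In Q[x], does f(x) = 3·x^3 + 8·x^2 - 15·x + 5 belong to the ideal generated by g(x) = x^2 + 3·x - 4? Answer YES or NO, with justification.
In Q[x] the ideal (g) consists of all multiples of g, so f ∈ (g) iff g | f, i.e. iff the remainder of f on division by g is 0. Divide f by g (g is monic, so eliminate the leading term of the running remainder at each step):
  leading term 3·x^3: subtract (3·x)·g(x) = 3·x^3 + 9·x^2 - 12·x, leaving -x^2 - 3·x + 5
  leading term -x^2: subtract (-1)·g(x) = -x^2 - 3·x + 4, leaving 1
The remainder r(x) = 1 ≠ 0 (and deg r < deg g), so g ∤ f, i.e. f ∉ (g).

Final answer: NO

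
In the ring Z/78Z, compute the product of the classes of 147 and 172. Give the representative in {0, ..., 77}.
Reduce the factors first: 147 ≡ 69, 172 ≡ 16 (mod 78), so 147 · 172 ≡ 69 · 16 (mod 78). 69 · 16 = 1104. Dividing by 78: 1104 = 14·78 + 12. So (147 · 172) mod 78 = 12.

Final answer: 12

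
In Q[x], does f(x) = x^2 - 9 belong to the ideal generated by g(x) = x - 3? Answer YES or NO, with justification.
YES

In Q[x] the ideal (g) consists of all multiples of g, so f ∈ (g) iff g | f, i.e. iff the remainder of f on division by g is 0. Divide f by g (g is monic, so eliminate the leading term of the running remainder at each step):
  leading term x^2: subtract (x)·g(x) = x^2 - 3·x, leaving 3·x - 9
  leading term 3·x: subtract (3)·g(x) = 3·x - 9, leaving 0
The remainder is 0, so f(x) = g(x) · h(x) with h(x) = x + 3. Hence g | f, i.e. f ∈ (g).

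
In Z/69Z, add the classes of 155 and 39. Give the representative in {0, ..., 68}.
56

Reduce the summands first: 155 ≡ 17 (mod 69), so 155 + 39 ≡ 17 + 39 (mod 69). 17 + 39 = 56; 56 = 0·69 + 56, so (155 + 39) mod 69 = 56.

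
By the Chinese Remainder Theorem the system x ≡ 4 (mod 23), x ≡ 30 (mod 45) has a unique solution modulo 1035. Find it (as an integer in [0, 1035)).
x ≡ 165 (mod 1035); the representative in [0, 1035) is 165

The moduli 23, 45 are pairwise coprime, so by the CRT there is a unique solution mod 23·45 = 1035.
Solve by successive substitution. Start with x ≡ 4 (mod 23).
  Combine with x ≡ 30 (mod 45): write x = 4 + 23·t and require 4 + 23·t ≡ 30 (mod 45), i.e. 23·t ≡ 30 − 4 ≡ 26 (mod 45). Since 23^(−1) ≡ 2 (mod 45), t ≡ 2·26 ≡ 7 (mod 45). So x ≡ 4 + 23·7 = 165 (mod 1035).
Unique solution in [0, 1035): x = 165.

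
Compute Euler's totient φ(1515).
φ(1515) = 800

φ is multiplicative, with φ(p^e) = p^e − p^(e−1). Factorise 1515 = 3 · 5 · 101. Then
  φ(1515) = (3 − 1) · (5 − 1) · (101 − 1) = 2 · 4 · 100 = 800.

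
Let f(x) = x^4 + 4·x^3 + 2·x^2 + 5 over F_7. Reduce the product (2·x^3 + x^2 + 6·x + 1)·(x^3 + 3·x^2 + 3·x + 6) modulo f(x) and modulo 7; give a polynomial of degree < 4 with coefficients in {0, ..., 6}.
a · b ≡ 4·x^3 + x^2 + 2·x + 1 (mod f(x))

Multiply as integer polynomials: a · b = 2·x^6 + 7·x^5 + 15·x^4 + 34·x^3 + 27·x^2 + 39·x + 6. Reducing coefficients mod 7: a · b ≡ 2·x^6 + x^4 + 6·x^3 + 6·x^2 + 4·x + 6. Now divide by f(x) = x^4 + 4·x^3 + 2·x^2 + 5 in F_7[x], eliminating the leading term at each step:
  leading term 2·x^6: subtract (2·x^2)·f(x) = 2·x^6 + x^5 + 4·x^4 + 3·x^2, leaving 6·x^5 + 4·x^4 + 6·x^3 + 3·x^2 + 4·x + 6 (coefficients mod 7)
  leading term 6·x^5: subtract (6·x)·f(x) = 6·x^5 + 3·x^4 + 5·x^3 + 2·x, leaving x^4 + x^3 + 3·x^2 + 2·x + 6 (coefficients mod 7)
  leading term x^4: subtract (1)·f(x) = x^4 + 4·x^3 + 2·x^2 + 5, leaving 4·x^3 + x^2 + 2·x + 1 (coefficients mod 7)
The degree is now < 4, so this is the remainder. Hence a · b ≡ 4·x^3 + x^2 + 2·x + 1 in F_7[x]/(f).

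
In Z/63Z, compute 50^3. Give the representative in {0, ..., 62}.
Use repeated squaring. Binary(3) = 11. Walk through the bits of the exponent 3 left-to-right: at each bit after the leading one, square the running value, then multiply by 50 if the bit is 1 (always reducing mod 63):
  bit 1 = 1 (leading): start with 50.
  bit 2 = 1: square 50^2 = 2500 ≡ 43; bit is 1, so multiply 43·50 = 2150 ≡ 8 (mod 63).
Final value: 50^3 ≡ 8 (mod 63).

Final answer: 8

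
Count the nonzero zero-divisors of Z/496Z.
In Z/496Z each nonzero element is either a unit (gcd with 496 is 1) or a zero-divisor (gcd > 1). The number of units is φ(496): factorise 496 = 2^4 · 31, so φ(496) = (2^4 − 2^3) · (31 − 1) = 8 · 30 = 240. The nonzero elements number 496 − 1 = 495. Hence the nonzero zero-divisors number 495 − 240 = 255.

Final answer: Z/496Z has 255 nonzero zero-divisors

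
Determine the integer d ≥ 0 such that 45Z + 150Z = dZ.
(45, 150) = (15); d = 15

In the PID Z, (a, b) is generated by gcd(a, b). Compute gcd(150, 45) with the extended Euclidean algorithm, tracking rows (r, s, t) with s·150 + t·45 = r:
  row A: (150, 1, 0)   [1·150 + 0·45 = 150]
  row B: (45, 0, 1)   [0·150 + 1·45 = 45]
  150 = 3·45 + 15   → row C = row A − 3·row B = (15, 1, −3)   [check: 1·150 − 3·45 = 15]
  45 = 3·15 + 0   → remainder 0, stop. gcd = 15 (last nonzero row C).
So gcd(45, 150) = 15, with Bézout identity 1·150 − 3·45 = 15. Containment (⊇): the Bézout identity exhibits 15 as an element of (45, 150), giving (15) ⊆ (45, 150). Containment (⊆): since 15 | 45 and 15 | 150 (45 = 15·3, 150 = 15·10), every Z-linear combination of 45 and 150 is divisible by 15, so (45, 150) ⊆ (15). Therefore (45, 150) = (15), d = 15.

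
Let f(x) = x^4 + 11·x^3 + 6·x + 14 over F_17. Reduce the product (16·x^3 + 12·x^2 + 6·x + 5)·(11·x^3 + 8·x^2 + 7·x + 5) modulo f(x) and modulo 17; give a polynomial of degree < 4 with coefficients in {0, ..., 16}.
Multiply as integer polynomials: a · b = 176·x^6 + 260·x^5 + 274·x^4 + 267·x^3 + 142·x^2 + 65·x + 25. Reducing coefficients mod 17: a · b ≡ 6·x^6 + 5·x^5 + 2·x^4 + 12·x^3 + 6·x^2 + 14·x + 8. Now divide by f(x) = x^4 + 11·x^3 + 6·x + 14 in F_17[x], eliminating the leading term at each step:
  leading term 6·x^6: subtract (6·x^2)·f(x) = 6·x^6 + 15·x^5 + 2·x^3 + 16·x^2, leaving 7·x^5 + 2·x^4 + 10·x^3 + 7·x^2 + 14·x + 8 (coefficients mod 17)
  leading term 7·x^5: subtract (7·x)·f(x) = 7·x^5 + 9·x^4 + 8·x^2 + 13·x, leaving 10·x^4 + 10·x^3 + 16·x^2 + x + 8 (coefficients mod 17)
  leading term 10·x^4: subtract (10)·f(x) = 10·x^4 + 8·x^3 + 9·x + 4, leaving 2·x^3 + 16·x^2 + 9·x + 4 (coefficients mod 17)
The degree is now < 4, so this is the remainder. Hence a · b ≡ 2·x^3 + 16·x^2 + 9·x + 4 in F_17[x]/(f).

Final answer: a · b ≡ 2·x^3 + 16·x^2 + 9·x + 4 (mod f(x))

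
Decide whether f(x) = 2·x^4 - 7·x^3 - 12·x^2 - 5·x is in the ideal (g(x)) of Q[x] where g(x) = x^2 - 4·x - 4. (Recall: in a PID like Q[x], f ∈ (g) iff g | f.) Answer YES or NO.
NO

In Q[x] the ideal (g) consists of all multiples of g, so f ∈ (g) iff g | f, i.e. iff the remainder of f on division by g is 0. Divide f by g (g is monic, so eliminate the leading term of the running remainder at each step):
  leading term 2·x^4: subtract (2·x^2)·g(x) = 2·x^4 - 8·x^3 - 8·x^2, leaving x^3 - 4·x^2 - 5·x
  leading term x^3: subtract (x)·g(x) = x^3 - 4·x^2 - 4·x, leaving -x
The remainder r(x) = -x ≠ 0 (and deg r < deg g), so g ∤ f, i.e. f ∉ (g).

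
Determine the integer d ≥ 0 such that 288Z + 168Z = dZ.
In the PID Z, (a, b) is generated by gcd(a, b). Compute gcd(288, 168) with the extended Euclidean algorithm, tracking rows (r, s, t) with s·288 + t·168 = r:
  row A: (288, 1, 0)   [1·288 + 0·168 = 288]
  row B: (168, 0, 1)   [0·288 + 1·168 = 168]
  288 = 1·168 + 120   → row C = row A − 1·row B = (120, 1, −1)   [check: 1·288 − 1·168 = 120]
  168 = 1·120 + 48   → row D = row B − 1·row C = (48, −1, 2)   [check: −1·288 + 2·168 = 48]
  120 = 2·48 + 24   → row E = row C − 2·row D = (24, 3, −5)   [check: 3·288 − 5·168 = 24]
  48 = 2·24 + 0   → remainder 0, stop. gcd = 24 (last nonzero row E).
So gcd(288, 168) = 24, with Bézout identity 3·288 − 5·168 = 24. Containment (⊇): the Bézout identity exhibits 24 as an element of (288, 168), giving (24) ⊆ (288, 168). Containment (⊆): since 24 | 288 and 24 | 168 (288 = 24·12, 168 = 24·7), every Z-linear combination of 288 and 168 is divisible by 24, so (288, 168) ⊆ (24). Therefore (288, 168) = (24), d = 24.

Final answer: (288, 168) = (24); d = 24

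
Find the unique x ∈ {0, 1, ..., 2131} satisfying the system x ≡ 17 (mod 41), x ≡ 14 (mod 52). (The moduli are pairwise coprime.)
x ≡ 222 (mod 2132); the representative in [0, 2132) is 222

The moduli 41, 52 are pairwise coprime, so by the CRT there is a unique solution mod 41·52 = 2132.
Solve by successive substitution. Start with x ≡ 17 (mod 41).
  Combine with x ≡ 14 (mod 52): write x = 17 + 41·t and require 17 + 41·t ≡ 14 (mod 52), i.e. 41·t ≡ 14 − 17 ≡ 49 (mod 52). Since 41^(−1) ≡ 33 (mod 52), t ≡ 33·49 ≡ 5 (mod 52). So x ≡ 17 + 41·5 = 222 (mod 2132).
Unique solution in [0, 2132): x = 222.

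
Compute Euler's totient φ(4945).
φ is multiplicative, with φ(p^e) = p^e − p^(e−1). Factorise 4945 = 5 · 23 · 43. Then
  φ(4945) = (5 − 1) · (23 − 1) · (43 − 1) = 4 · 22 · 42 = 3696.

Final answer: φ(4945) = 3696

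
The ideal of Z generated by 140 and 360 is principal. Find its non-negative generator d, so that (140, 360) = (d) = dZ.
(140, 360) = (20); d = 20

In the PID Z, (a, b) is generated by gcd(a, b). Compute gcd(360, 140) with the extended Euclidean algorithm, tracking rows (r, s, t) with s·360 + t·140 = r:
  row A: (360, 1, 0)   [1·360 + 0·140 = 360]
  row B: (140, 0, 1)   [0·360 + 1·140 = 140]
  360 = 2·140 + 80   → row C = row A − 2·row B = (80, 1, −2)   [check: 1·360 − 2·140 = 80]
  140 = 1·80 + 60   → row D = row B − 1·row C = (60, −1, 3)   [check: −1·360 + 3·140 = 60]
  80 = 1·60 + 20   → row E = row C − 1·row D = (20, 2, −5)   [check: 2·360 − 5·140 = 20]
  60 = 3·20 + 0   → remainder 0, stop. gcd = 20 (last nonzero row E).
So gcd(140, 360) = 20, with Bézout identity 2·360 − 5·140 = 20. Containment (⊇): the Bézout identity exhibits 20 as an element of (140, 360), giving (20) ⊆ (140, 360). Containment (⊆): since 20 | 140 and 20 | 360 (140 = 20·7, 360 = 20·18), every Z-linear combination of 140 and 360 is divisible by 20, so (140, 360) ⊆ (20). Therefore (140, 360) = (20), d = 20.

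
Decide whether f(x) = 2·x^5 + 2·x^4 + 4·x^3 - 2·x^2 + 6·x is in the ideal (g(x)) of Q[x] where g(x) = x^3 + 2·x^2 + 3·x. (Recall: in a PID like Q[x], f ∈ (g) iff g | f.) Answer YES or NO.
YES

In Q[x] the ideal (g) consists of all multiples of g, so f ∈ (g) iff g | f, i.e. iff the remainder of f on division by g is 0. Divide f by g (g is monic, so eliminate the leading term of the running remainder at each step):
  leading term 2·x^5: subtract (2·x^2)·g(x) = 2·x^5 + 4·x^4 + 6·x^3, leaving -2·x^4 - 2·x^3 - 2·x^2 + 6·x
  leading term -2·x^4: subtract (-2·x)·g(x) = -2·x^4 - 4·x^3 - 6·x^2, leaving 2·x^3 + 4·x^2 + 6·x
  leading term 2·x^3: subtract (2)·g(x) = 2·x^3 + 4·x^2 + 6·x, leaving 0
The remainder is 0, so f(x) = g(x) · h(x) with h(x) = 2·x^2 - 2·x + 2. Hence g | f, i.e. f ∈ (g).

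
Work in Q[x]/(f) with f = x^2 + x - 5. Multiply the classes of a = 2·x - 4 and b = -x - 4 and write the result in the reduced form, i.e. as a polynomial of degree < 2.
First multiply in Q[x] without reducing: a · b = -2·x^2 - 4·x + 16. Now divide by f(x) = x^2 + x - 5, eliminating the leading term at each step:
  leading term -2·x^2: subtract (-2)·f(x) = -2·x^2 - 2·x + 10, leaving 6 - 2·x
The degree is now < 2, so this is the remainder. Hence a · b ≡ 6 - 2·x in Q[x]/(f).

Final answer: a · b ≡ 6 - 2·x (mod f(x))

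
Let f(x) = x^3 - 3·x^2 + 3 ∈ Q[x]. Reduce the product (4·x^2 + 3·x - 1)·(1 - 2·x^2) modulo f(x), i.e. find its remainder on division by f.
a · b ≡ -84·x^2 + 27·x + 89 (mod f(x))

First multiply in Q[x] without reducing: a · b = -8·x^4 - 6·x^3 + 6·x^2 + 3·x - 1. Now divide by f(x) = x^3 - 3·x^2 + 3, eliminating the leading term at each step:
  leading term -8·x^4: subtract (-8·x)·f(x) = -8·x^4 + 24·x^3 - 24·x, leaving -30·x^3 + 6·x^2 + 27·x - 1
  leading term -30·x^3: subtract (-30)·f(x) = -30·x^3 + 90·x^2 - 90, leaving -84·x^2 + 27·x + 89
The degree is now < 3, so this is the remainder. Hence a · b ≡ -84·x^2 + 27·x + 89 in Q[x]/(f).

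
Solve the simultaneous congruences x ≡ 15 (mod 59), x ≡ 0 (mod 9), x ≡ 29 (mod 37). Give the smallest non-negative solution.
The moduli 59, 9, 37 are pairwise coprime, so by the CRT there is a unique solution mod 59·9·37 = 19647.
Solve by successive substitution. Start with x ≡ 15 (mod 59).
  Combine with x ≡ 0 (mod 9): write x = 15 + 59·t and require 15 + 59·t ≡ 0 (mod 9), i.e. 59·t ≡ 0 − 15 ≡ 3 (mod 9). Since 59^(−1) ≡ 2 (mod 9) (59 ≡ 5 (mod 9)), t ≡ 2·3 ≡ 6 (mod 9). So x ≡ 15 + 59·6 = 369 (mod 531).
  Combine with x ≡ 29 (mod 37): write x = 369 + 531·t and require 369 + 531·t ≡ 29 (mod 37), i.e. 531·t ≡ 29 − 369 ≡ 30 (mod 37). Since 531^(−1) ≡ 20 (mod 37) (531 ≡ 13 (mod 37)), t ≡ 20·30 ≡ 8 (mod 37). So x ≡ 369 + 531·8 = 4617 (mod 19647).
Unique solution in [0, 19647): x = 4617.

Final answer: x ≡ 4617 (mod 19647); the representative in [0, 19647) is 4617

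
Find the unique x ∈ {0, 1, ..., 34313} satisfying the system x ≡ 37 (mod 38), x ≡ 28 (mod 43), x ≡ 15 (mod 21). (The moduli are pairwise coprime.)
The moduli 38, 43, 21 are pairwise coprime, so by the CRT there is a unique solution mod 38·43·21 = 34314.
Solve by successive substitution. Start with x ≡ 37 (mod 38).
  Combine with x ≡ 28 (mod 43): write x = 37 + 38·t and require 37 + 38·t ≡ 28 (mod 43), i.e. 38·t ≡ 28 − 37 ≡ 34 (mod 43). Since 38^(−1) ≡ 17 (mod 43), t ≡ 17·34 ≡ 19 (mod 43). So x ≡ 37 + 38·19 = 759 (mod 1634).
  Combine with x ≡ 15 (mod 21): write x = 759 + 1634·t and require 759 + 1634·t ≡ 15 (mod 21), i.e. 1634·t ≡ 15 − 759 ≡ 12 (mod 21). Since 1634^(−1) ≡ 5 (mod 21) (1634 ≡ 17 (mod 21)), t ≡ 5·12 ≡ 18 (mod 21). So x ≡ 759 + 1634·18 = 30171 (mod 34314).
Unique solution in [0, 34314): x = 30171.

Final answer: x ≡ 30171 (mod 34314); the representative in [0, 34314) is 30171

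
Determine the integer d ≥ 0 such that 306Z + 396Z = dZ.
(306, 396) = (18); d = 18

In the PID Z, (a, b) is generated by gcd(a, b). Compute gcd(396, 306) with the extended Euclidean algorithm, tracking rows (r, s, t) with s·396 + t·306 = r:
  row A: (396, 1, 0)   [1·396 + 0·306 = 396]
  row B: (306, 0, 1)   [0·396 + 1·306 = 306]
  396 = 1·306 + 90   → row C = row A − 1·row B = (90, 1, −1)   [check: 1·396 − 1·306 = 90]
  306 = 3·90 + 36   → row D = row B − 3·row C = (36, −3, 4)   [check: −3·396 + 4·306 = 36]
  90 = 2·36 + 18   → row E = row C − 2·row D = (18, 7, −9)   [check: 7·396 − 9·306 = 18]
  36 = 2·18 + 0   → remainder 0, stop. gcd = 18 (last nonzero row E).
So gcd(306, 396) = 18, with Bézout identity 7·396 − 9·306 = 18. Containment (⊇): the Bézout identity exhibits 18 as an element of (306, 396), giving (18) ⊆ (306, 396). Containment (⊆): since 18 | 306 and 18 | 396 (306 = 18·17, 396 = 18·22), every Z-linear combination of 306 and 396 is divisible by 18, so (306, 396) ⊆ (18). Therefore (306, 396) = (18), d = 18.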